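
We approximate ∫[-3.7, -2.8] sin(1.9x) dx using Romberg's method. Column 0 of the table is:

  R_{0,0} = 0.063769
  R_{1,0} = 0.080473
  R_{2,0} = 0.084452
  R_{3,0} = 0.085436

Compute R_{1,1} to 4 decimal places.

Richardson extrapolation on the trapezoidal column (denominator 4−1=3):
R_{1,1} = 0.080473 + (0.080473 − 0.063769)/3 = 0.086041

0.0860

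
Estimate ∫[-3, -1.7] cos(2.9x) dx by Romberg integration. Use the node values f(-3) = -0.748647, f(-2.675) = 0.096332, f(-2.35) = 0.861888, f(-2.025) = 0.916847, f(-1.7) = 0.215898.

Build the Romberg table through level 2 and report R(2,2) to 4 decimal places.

R(0,0) (trapezoid, 1 panel, h=1.3000): -0.346287
R(1,0) (trapezoid, 2 panels, h=0.6500): 0.387084
R(2,0) (trapezoid, 4 panels, h=0.3250): 0.522825
R(1,1) = 0.387084 + (0.387084 − (-0.346287))/3 = 0.631541
R(2,1) = 0.522825 + (0.522825 − 0.387084)/3 = 0.568072
R(2,2) = 0.568072 + (0.568072 − 0.631541)/15 = 0.563841

0.5638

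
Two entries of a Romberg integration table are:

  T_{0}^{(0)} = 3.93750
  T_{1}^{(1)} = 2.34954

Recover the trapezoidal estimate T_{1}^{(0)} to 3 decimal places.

2.747

From T_{1}^{(1)} = (4·T_{1}^{(0)} − T_{0}^{(0)})/3, solve for T_{1}^{(0)}:
4·T_{1}^{(0)} = 3·2.34954 + 3.93750 = 10.98612
T_{1}^{(0)} = 2.74653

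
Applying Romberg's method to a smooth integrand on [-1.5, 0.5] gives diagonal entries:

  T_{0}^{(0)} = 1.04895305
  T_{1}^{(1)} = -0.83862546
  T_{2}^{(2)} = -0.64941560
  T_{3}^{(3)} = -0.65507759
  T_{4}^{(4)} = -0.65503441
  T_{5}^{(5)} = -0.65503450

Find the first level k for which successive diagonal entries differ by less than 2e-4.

|T_{1}^{(1)} − T_{0}^{(0)}| = 1.88757851 ≥ 2e-4
|T_{2}^{(2)} − T_{1}^{(1)}| = 0.18920986 ≥ 2e-4
|T_{3}^{(3)} − T_{2}^{(2)}| = 0.00566199 ≥ 2e-4
|T_{4}^{(4)} − T_{3}^{(3)}| = 0.00004318 < 2e-4

k = 4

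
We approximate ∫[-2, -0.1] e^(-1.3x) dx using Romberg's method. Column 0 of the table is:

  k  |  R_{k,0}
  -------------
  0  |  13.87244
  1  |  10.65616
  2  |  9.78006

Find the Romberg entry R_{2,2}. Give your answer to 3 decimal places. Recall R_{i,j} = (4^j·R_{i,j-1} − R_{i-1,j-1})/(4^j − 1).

Richardson extrapolation on the trapezoidal column (denominator 4−1=3):
R_{1,1} = (4·10.65616 − 13.87244) / 3 = 9.58407
R_{2,1} = 9.78006 + (9.78006 − 10.65616)/3 = 9.48803
R_{2,2} = (16·9.48803 − 9.58407) / 15 = 9.48163
(Column j=1 coincides with Simpson's rule on the same nodes.)

9.482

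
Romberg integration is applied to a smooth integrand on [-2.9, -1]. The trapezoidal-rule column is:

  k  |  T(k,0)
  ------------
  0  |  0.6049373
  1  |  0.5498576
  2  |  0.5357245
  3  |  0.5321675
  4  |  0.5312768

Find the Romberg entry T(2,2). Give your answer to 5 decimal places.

T(1,1) = 0.5498576 + (0.5498576 − 0.6049373)/3 = 0.5314977
T(2,1) = (4·0.5357245 − 0.5498576) / 3 = 0.5310135
T(2,2) = (16·0.5310135 − 0.5314977) / 15 = 0.5309812

0.53098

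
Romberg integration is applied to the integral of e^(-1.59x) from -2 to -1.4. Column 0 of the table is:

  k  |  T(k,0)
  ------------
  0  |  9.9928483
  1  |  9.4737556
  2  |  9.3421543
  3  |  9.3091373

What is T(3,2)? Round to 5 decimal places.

9.29812

Richardson extrapolation on the trapezoidal column (denominator 4−1=3):
T(2,1) = 9.3421543 + (9.3421543 − 9.4737556)/3 = 9.2982872
T(3,1) = (4·9.3091373 − 9.3421543) / 3 = 9.2981316
T(3,2) = 9.2981316 + (9.2981316 − 9.2982872)/15 = 9.2981212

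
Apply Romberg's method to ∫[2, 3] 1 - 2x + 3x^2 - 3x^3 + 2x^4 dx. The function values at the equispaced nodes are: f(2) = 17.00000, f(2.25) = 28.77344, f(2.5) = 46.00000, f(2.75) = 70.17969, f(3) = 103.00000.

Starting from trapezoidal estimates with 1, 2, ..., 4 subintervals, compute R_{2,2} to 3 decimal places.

50.650

R_{0,0} (trapezoid, 1 panel, h=1.0000): 60.00000
R_{1,0} (trapezoid, 2 panels, h=0.5000): 53.00000
R_{2,0} (trapezoid, 4 panels, h=0.2500): 51.23828
R_{1,1} = 53.00000 + (53.00000 − 60.00000)/3 = 50.66667
R_{2,1} = 51.23828 + (51.23828 − 53.00000)/3 = 50.65104
R_{2,2} = 50.65104 + (50.65104 − 50.66667)/15 = 50.65000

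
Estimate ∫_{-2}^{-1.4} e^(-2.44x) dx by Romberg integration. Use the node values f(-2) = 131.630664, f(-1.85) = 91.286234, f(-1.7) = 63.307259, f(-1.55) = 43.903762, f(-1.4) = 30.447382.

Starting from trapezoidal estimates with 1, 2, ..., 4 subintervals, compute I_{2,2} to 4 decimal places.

41.4688

I_{0,0} (trapezoid, 1 panel, h=0.6000): 48.623414
I_{1,0} (trapezoid, 2 panels, h=0.3000): 43.303885
I_{2,0} (trapezoid, 4 panels, h=0.1500): 41.930442
I_{1,1} = 43.303885 + (43.303885 − 48.623414)/3 = 41.530709
I_{2,1} = 41.930442 + (41.930442 − 43.303885)/3 = 41.472628
I_{2,2} = 41.472628 + (41.472628 − 41.530709)/15 = 41.468756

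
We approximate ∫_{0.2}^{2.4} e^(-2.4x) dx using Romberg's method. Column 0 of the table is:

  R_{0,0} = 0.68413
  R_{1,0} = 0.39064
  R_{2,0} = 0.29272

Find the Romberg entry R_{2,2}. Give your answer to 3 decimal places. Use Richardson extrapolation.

R_{1,1} = 0.39064 + (0.39064 − 0.68413)/3 = 0.29281
R_{2,1} = (4·0.29272 − 0.39064) / 3 = 0.26008
R_{2,2} = 0.26008 + (0.26008 − 0.29281)/15 = 0.25790

0.258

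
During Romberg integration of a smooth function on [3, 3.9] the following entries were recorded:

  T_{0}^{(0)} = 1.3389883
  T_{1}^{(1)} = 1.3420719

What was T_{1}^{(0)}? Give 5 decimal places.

1.34130

From T_{1}^{(1)} = (4·T_{1}^{(0)} − T_{0}^{(0)})/3, solve for T_{1}^{(0)}:
4·T_{1}^{(0)} = 3·1.3420719 + 1.3389883 = 5.3652040
T_{1}^{(0)} = 1.3413010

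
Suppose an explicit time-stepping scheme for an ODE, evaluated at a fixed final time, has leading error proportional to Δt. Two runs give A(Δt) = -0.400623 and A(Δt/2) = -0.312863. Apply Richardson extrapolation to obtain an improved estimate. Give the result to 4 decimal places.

-0.2251

The leading error scales as Δt; refining by a factor of 2 reduces it by 2^1 = 2.
Extrapolated value = (2·A(Δt/2) − A(Δt)) / (2 − 1)
= (2·(-0.312863) − (-0.400623)) / 1
= -0.225103 / 1 = -0.225103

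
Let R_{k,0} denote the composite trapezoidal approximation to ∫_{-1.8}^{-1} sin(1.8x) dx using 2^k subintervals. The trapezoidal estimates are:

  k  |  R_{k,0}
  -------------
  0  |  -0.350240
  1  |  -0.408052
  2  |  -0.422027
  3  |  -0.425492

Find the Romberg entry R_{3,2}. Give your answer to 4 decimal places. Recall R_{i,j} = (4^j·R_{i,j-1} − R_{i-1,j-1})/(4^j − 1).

R_{2,1} = (4·(-0.422027) − (-0.408052)) / 3 = -0.426685
R_{3,1} = -0.425492 + (-0.425492 − (-0.422027))/3 = -0.426647
R_{3,2} = -0.426647 + (-0.426647 − (-0.426685))/15 = -0.426644
(Column j=1 coincides with Simpson's rule on the same nodes.)

-0.4266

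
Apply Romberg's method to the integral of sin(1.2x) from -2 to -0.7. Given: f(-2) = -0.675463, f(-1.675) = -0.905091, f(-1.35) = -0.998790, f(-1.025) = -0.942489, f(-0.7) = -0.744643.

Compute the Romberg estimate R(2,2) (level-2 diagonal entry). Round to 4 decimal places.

-1.1707

R(0,0) (trapezoid, 1 panel, h=1.3000): -0.923069
R(1,0) (trapezoid, 2 panels, h=0.6500): -1.110748
R(2,0) (trapezoid, 4 panels, h=0.3250): -1.155837
R(1,1) = -1.110748 + (-1.110748 − (-0.923069))/3 = -1.173308
R(2,1) = -1.155837 + (-1.155837 − (-1.110748))/3 = -1.170867
R(2,2) = -1.170867 + (-1.170867 − (-1.173308))/15 = -1.170704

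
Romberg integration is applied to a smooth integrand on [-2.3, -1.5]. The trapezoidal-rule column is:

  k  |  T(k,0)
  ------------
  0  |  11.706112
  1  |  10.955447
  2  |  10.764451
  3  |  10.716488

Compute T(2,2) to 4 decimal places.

Richardson extrapolation on the trapezoidal column (denominator 4−1=3):
T(1,1) = 10.955447 + (10.955447 − 11.706112)/3 = 10.705225
T(2,1) = 10.764451 + (10.764451 − 10.955447)/3 = 10.700786
T(2,2) = 10.700786 + (10.700786 − 10.705225)/15 = 10.700490

10.7005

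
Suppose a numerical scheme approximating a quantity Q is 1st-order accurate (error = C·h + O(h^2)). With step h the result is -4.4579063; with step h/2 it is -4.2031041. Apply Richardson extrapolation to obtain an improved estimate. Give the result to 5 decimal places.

Extrapolated value = (2·A(h/2) − A(h)) / (2 − 1)
= (2·(-4.2031041) − (-4.4579063)) / 1
= -3.9483019 / 1 = -3.9483019

-3.94830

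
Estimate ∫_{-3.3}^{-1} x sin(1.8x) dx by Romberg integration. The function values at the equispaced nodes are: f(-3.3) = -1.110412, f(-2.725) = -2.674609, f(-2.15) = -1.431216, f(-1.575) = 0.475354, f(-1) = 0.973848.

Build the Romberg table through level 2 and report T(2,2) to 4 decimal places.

T(0,0) (trapezoid, 1 panel, h=2.3000): -0.157049
T(1,0) (trapezoid, 2 panels, h=1.1500): -1.724423
T(2,0) (trapezoid, 4 panels, h=0.5750): -2.126783
T(1,1) = -1.724423 + (-1.724423 − (-0.157049))/3 = -2.246881
T(2,1) = -2.126783 + (-2.126783 − (-1.724423))/3 = -2.260903
T(2,2) = -2.260903 + (-2.260903 − (-2.246881))/15 = -2.261838

-2.2618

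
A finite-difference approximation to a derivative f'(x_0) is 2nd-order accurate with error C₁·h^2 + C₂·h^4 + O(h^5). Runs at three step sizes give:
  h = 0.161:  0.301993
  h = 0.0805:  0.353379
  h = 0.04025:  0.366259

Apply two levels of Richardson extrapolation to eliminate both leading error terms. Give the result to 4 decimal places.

0.3706

First eliminate the h^2 term (factor 2^2 = 4):
  B₁ = (4·0.353379 − 0.301993)/3 = 0.370508
  B₂ = (4·0.366259 − 0.353379)/3 = 0.370552
Then eliminate the h^4 term (factor 2^4 = 16):
  (16·0.370552 − 0.370508)/15 = 0.370555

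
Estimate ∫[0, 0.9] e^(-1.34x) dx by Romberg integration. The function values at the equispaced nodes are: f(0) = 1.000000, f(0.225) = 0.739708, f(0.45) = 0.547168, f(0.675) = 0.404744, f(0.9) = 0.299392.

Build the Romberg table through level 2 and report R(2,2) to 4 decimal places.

0.5228

R(0,0) (trapezoid, 1 panel, h=0.9000): 0.584726
R(1,0) (trapezoid, 2 panels, h=0.4500): 0.538589
R(2,0) (trapezoid, 4 panels, h=0.2250): 0.526796
R(1,1) = 0.538589 + (0.538589 − 0.584726)/3 = 0.523210
R(2,1) = 0.526796 + (0.526796 − 0.538589)/3 = 0.522865
R(2,2) = 0.522865 + (0.522865 − 0.523210)/15 = 0.522842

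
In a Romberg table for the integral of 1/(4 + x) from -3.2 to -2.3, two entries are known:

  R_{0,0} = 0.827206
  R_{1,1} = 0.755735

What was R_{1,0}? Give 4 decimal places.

From R_{1,1} = (4·R_{1,0} − R_{0,0})/3, solve for R_{1,0}:
4·R_{1,0} = 3·0.755735 + 0.827206 = 3.094411
R_{1,0} = 0.773603

0.7736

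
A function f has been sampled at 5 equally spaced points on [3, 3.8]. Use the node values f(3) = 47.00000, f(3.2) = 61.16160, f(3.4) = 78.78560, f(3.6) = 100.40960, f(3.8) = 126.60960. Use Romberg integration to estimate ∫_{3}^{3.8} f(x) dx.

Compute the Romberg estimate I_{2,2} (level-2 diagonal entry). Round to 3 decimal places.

I_{0,0} (trapezoid, 1 panel, h=0.8000): 69.44384
I_{1,0} (trapezoid, 2 panels, h=0.4000): 66.23616
I_{2,0} (trapezoid, 4 panels, h=0.2000): 65.43232
I_{1,1} = 66.23616 + (66.23616 − 69.44384)/3 = 65.16693
I_{2,1} = 65.43232 + (65.43232 − 66.23616)/3 = 65.16437
I_{2,2} = 65.16437 + (65.16437 − 65.16693)/15 = 65.16420

65.164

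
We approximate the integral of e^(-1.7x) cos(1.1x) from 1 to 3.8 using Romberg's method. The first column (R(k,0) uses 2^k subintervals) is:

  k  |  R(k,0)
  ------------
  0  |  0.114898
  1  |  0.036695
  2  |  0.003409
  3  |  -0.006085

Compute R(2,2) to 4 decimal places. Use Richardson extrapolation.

-0.0089

R(1,1) = 0.036695 + (0.036695 − 0.114898)/3 = 0.010627
R(2,1) = (4·0.003409 − 0.036695) / 3 = -0.007686
R(2,2) = -0.007686 + (-0.007686 − 0.010627)/15 = -0.008907
(Column j=1 coincides with Simpson's rule on the same nodes.)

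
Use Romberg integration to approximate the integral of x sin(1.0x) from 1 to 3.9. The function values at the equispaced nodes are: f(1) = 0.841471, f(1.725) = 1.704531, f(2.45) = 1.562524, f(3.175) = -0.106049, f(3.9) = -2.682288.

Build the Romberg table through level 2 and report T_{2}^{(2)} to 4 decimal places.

1.8372

T_{0}^{(0)} (trapezoid, 1 panel, h=2.9000): -2.669185
T_{1}^{(0)} (trapezoid, 2 panels, h=1.4500): 0.931067
T_{2}^{(0)} (trapezoid, 4 panels, h=0.7250): 1.624433
T_{1}^{(1)} = 0.931067 + (0.931067 − (-2.669185))/3 = 2.131151
T_{2}^{(1)} = 1.624433 + (1.624433 − 0.931067)/3 = 1.855555
T_{2}^{(2)} = 1.855555 + (1.855555 − 2.131151)/15 = 1.837182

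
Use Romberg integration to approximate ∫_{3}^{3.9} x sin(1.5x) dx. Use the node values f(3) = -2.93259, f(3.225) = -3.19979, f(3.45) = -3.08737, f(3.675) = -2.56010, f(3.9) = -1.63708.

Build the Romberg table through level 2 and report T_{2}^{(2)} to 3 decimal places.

T_{0}^{(0)} (trapezoid, 1 panel, h=0.9000): -2.05635
T_{1}^{(0)} (trapezoid, 2 panels, h=0.4500): -2.41749
T_{2}^{(0)} (trapezoid, 4 panels, h=0.2250): -2.50472
T_{1}^{(1)} = -2.41749 + (-2.41749 − (-2.05635))/3 = -2.53787
T_{2}^{(1)} = -2.50472 + (-2.50472 − (-2.41749))/3 = -2.53380
T_{2}^{(2)} = -2.53380 + (-2.53380 − (-2.53787))/15 = -2.53353

-2.534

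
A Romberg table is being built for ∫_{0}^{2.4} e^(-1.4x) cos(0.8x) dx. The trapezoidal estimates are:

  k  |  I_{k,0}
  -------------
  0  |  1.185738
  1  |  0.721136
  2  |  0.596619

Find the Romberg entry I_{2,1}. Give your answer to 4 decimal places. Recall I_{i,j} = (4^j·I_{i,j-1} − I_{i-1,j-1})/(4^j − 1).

0.5551

Richardson extrapolation on the trapezoidal column (denominator 4−1=3):
I_{2,1} = 0.596619 + (0.596619 − 0.721136)/3 = 0.555113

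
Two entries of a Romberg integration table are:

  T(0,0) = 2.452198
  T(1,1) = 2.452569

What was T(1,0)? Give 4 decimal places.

From T(1,1) = (4·T(1,0) − T(0,0))/3, solve for T(1,0):
4·T(1,0) = 3·2.452569 + 2.452198 = 9.809905
T(1,0) = 2.452476

2.4525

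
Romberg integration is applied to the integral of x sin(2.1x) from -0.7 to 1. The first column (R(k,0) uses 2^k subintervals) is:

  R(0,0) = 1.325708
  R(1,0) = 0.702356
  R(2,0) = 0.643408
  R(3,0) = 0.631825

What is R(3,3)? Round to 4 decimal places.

Richardson extrapolation on the trapezoidal column (denominator 4−1=3):
R(1,1) = 0.702356 + (0.702356 − 1.325708)/3 = 0.494572
R(2,1) = 0.643408 + (0.643408 − 0.702356)/3 = 0.623759
R(3,1) = 0.631825 + (0.631825 − 0.643408)/3 = 0.627964
R(2,2) = 0.623759 + (0.623759 − 0.494572)/15 = 0.632371
R(3,2) = (16·0.627964 − 0.623759) / 15 = 0.628244
R(3,3) = 0.628244 + (0.628244 − 0.632371)/63 = 0.628178
(Column j=1 coincides with Simpson's rule on the same nodes.)

0.6282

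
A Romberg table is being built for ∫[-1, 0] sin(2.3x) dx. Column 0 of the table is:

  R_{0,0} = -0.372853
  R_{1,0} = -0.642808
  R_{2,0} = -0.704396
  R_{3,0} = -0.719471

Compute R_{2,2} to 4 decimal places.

Richardson extrapolation on the trapezoidal column (denominator 4−1=3):
R_{1,1} = -0.642808 + (-0.642808 − (-0.372853))/3 = -0.732793
R_{2,1} = -0.704396 + (-0.704396 − (-0.642808))/3 = -0.724925
R_{2,2} = (16·(-0.724925) − (-0.732793)) / 15 = -0.724400
(Column j=1 coincides with Simpson's rule on the same nodes.)

-0.7244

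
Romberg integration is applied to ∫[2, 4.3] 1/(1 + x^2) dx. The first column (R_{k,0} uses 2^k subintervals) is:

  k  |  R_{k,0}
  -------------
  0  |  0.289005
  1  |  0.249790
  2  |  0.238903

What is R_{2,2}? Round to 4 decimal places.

0.2352

R_{1,1} = 0.249790 + (0.249790 − 0.289005)/3 = 0.236718
R_{2,1} = (4·0.238903 − 0.249790) / 3 = 0.235274
R_{2,2} = 0.235274 + (0.235274 − 0.236718)/15 = 0.235178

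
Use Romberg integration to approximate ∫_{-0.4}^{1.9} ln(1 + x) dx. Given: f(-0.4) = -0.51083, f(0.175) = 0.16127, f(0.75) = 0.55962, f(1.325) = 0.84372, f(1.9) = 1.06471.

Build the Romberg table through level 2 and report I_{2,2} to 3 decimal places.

1.093

I_{0,0} (trapezoid, 1 panel, h=2.3000): 0.63696
I_{1,0} (trapezoid, 2 panels, h=1.1500): 0.96204
I_{2,0} (trapezoid, 4 panels, h=0.5750): 1.05889
I_{1,1} = 0.96204 + (0.96204 − 0.63696)/3 = 1.07040
I_{2,1} = 1.05889 + (1.05889 − 0.96204)/3 = 1.09117
I_{2,2} = 1.09117 + (1.09117 − 1.07040)/15 = 1.09255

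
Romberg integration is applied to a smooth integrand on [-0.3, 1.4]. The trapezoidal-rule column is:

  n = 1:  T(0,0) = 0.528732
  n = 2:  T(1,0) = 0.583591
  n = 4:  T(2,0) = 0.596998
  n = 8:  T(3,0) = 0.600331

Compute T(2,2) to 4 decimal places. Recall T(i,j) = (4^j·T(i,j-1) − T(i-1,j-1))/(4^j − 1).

0.6014

Richardson extrapolation on the trapezoidal column (denominator 4−1=3):
T(1,1) = (4·0.583591 − 0.528732) / 3 = 0.601877
T(2,1) = 0.596998 + (0.596998 − 0.583591)/3 = 0.601467
T(2,2) = (16·0.601467 − 0.601877) / 15 = 0.601440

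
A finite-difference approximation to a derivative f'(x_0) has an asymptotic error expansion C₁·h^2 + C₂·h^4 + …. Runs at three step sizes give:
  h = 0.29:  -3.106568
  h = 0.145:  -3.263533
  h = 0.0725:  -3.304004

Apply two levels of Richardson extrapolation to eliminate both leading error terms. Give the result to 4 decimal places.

First eliminate the h^2 term (factor 2^2 = 4):
  B₁ = (4·(-3.263533) − (-3.106568))/3 = -3.315855
  B₂ = (4·(-3.304004) − (-3.263533))/3 = -3.317494
Then eliminate the h^4 term (factor 2^4 = 16):
  (16·(-3.317494) − (-3.315855))/15 = -3.317603

-3.3176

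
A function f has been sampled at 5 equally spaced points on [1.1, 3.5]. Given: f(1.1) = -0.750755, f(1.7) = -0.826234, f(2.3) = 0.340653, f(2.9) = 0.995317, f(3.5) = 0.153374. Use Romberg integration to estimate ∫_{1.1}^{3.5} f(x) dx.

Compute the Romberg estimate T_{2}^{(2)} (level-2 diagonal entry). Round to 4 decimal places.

0.1418

T_{0}^{(0)} (trapezoid, 1 panel, h=2.4000): -0.716857
T_{1}^{(0)} (trapezoid, 2 panels, h=1.2000): 0.050355
T_{2}^{(0)} (trapezoid, 4 panels, h=0.6000): 0.126627
T_{1}^{(1)} = 0.050355 + (0.050355 − (-0.716857))/3 = 0.306092
T_{2}^{(1)} = 0.126627 + (0.126627 − 0.050355)/3 = 0.152051
T_{2}^{(2)} = 0.152051 + (0.152051 − 0.306092)/15 = 0.141782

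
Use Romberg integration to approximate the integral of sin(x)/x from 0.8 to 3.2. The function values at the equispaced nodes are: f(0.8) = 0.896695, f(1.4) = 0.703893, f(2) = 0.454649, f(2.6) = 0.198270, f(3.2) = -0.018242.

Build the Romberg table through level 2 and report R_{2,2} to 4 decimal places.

R_{0,0} (trapezoid, 1 panel, h=2.4000): 1.054144
R_{1,0} (trapezoid, 2 panels, h=1.2000): 1.072651
R_{2,0} (trapezoid, 4 panels, h=0.6000): 1.077623
R_{1,1} = 1.072651 + (1.072651 − 1.054144)/3 = 1.078820
R_{2,1} = 1.077623 + (1.077623 − 1.072651)/3 = 1.079280
R_{2,2} = 1.079280 + (1.079280 − 1.078820)/15 = 1.079311

1.0793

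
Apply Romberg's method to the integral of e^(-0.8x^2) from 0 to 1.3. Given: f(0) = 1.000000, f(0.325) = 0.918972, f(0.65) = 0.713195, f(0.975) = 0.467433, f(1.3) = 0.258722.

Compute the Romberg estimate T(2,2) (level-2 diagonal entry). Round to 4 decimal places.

T(0,0) (trapezoid, 1 panel, h=1.3000): 0.818169
T(1,0) (trapezoid, 2 panels, h=0.6500): 0.872661
T(2,0) (trapezoid, 4 panels, h=0.3250): 0.886912
T(1,1) = 0.872661 + (0.872661 − 0.818169)/3 = 0.890825
T(2,1) = 0.886912 + (0.886912 − 0.872661)/3 = 0.891662
T(2,2) = 0.891662 + (0.891662 − 0.890825)/15 = 0.891718

0.8917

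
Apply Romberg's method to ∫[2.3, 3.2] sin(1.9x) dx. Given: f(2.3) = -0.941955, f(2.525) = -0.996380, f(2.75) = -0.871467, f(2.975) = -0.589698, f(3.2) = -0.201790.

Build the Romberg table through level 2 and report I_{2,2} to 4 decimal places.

I_{0,0} (trapezoid, 1 panel, h=0.9000): -0.514685
I_{1,0} (trapezoid, 2 panels, h=0.4500): -0.649503
I_{2,0} (trapezoid, 4 panels, h=0.2250): -0.681619
I_{1,1} = -0.649503 + (-0.649503 − (-0.514685))/3 = -0.694442
I_{2,1} = -0.681619 + (-0.681619 − (-0.649503))/3 = -0.692324
I_{2,2} = -0.692324 + (-0.692324 − (-0.694442))/15 = -0.692183

-0.6922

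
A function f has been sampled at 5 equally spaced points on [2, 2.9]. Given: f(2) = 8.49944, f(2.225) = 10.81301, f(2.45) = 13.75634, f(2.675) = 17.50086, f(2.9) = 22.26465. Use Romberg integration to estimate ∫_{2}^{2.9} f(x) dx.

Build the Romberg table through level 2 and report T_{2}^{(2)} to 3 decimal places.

12.865

T_{0}^{(0)} (trapezoid, 1 panel, h=0.9000): 13.84384
T_{1}^{(0)} (trapezoid, 2 panels, h=0.4500): 13.11227
T_{2}^{(0)} (trapezoid, 4 panels, h=0.2250): 12.92676
T_{1}^{(1)} = 13.11227 + (13.11227 − 13.84384)/3 = 12.86841
T_{2}^{(1)} = 12.92676 + (12.92676 − 13.11227)/3 = 12.86492
T_{2}^{(2)} = 12.86492 + (12.86492 − 12.86841)/15 = 12.86469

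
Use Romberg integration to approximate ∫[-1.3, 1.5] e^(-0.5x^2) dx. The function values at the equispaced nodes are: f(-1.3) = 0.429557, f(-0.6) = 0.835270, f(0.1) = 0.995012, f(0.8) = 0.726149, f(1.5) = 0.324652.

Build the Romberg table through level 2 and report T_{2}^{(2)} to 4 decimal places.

T_{0}^{(0)} (trapezoid, 1 panel, h=2.8000): 1.055893
T_{1}^{(0)} (trapezoid, 2 panels, h=1.4000): 1.920963
T_{2}^{(0)} (trapezoid, 4 panels, h=0.7000): 2.053475
T_{1}^{(1)} = 1.920963 + (1.920963 − 1.055893)/3 = 2.209320
T_{2}^{(1)} = 2.053475 + (2.053475 − 1.920963)/3 = 2.097646
T_{2}^{(2)} = 2.097646 + (2.097646 − 2.209320)/15 = 2.090201

2.0902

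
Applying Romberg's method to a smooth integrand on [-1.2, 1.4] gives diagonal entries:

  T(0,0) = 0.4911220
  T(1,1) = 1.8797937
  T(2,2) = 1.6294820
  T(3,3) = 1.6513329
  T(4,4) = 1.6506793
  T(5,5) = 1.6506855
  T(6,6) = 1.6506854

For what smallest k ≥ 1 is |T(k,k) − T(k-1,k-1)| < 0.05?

k = 3

|T(1,1) − T(0,0)| = 1.3886717 ≥ 0.05
|T(2,2) − T(1,1)| = 0.2503117 ≥ 0.05
|T(3,3) − T(2,2)| = 0.0218509 < 0.05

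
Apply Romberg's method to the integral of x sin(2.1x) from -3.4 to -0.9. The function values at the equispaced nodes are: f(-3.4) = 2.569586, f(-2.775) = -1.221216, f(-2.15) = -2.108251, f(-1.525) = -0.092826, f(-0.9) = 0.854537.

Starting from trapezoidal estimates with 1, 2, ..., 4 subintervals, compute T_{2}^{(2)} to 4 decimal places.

-1.2050

T_{0}^{(0)} (trapezoid, 1 panel, h=2.5000): 4.280154
T_{1}^{(0)} (trapezoid, 2 panels, h=1.2500): -0.495237
T_{2}^{(0)} (trapezoid, 4 panels, h=0.6250): -1.068895
T_{1}^{(1)} = -0.495237 + (-0.495237 − 4.280154)/3 = -2.087034
T_{2}^{(1)} = -1.068895 + (-1.068895 − (-0.495237))/3 = -1.260114
T_{2}^{(2)} = -1.260114 + (-1.260114 − (-2.087034))/15 = -1.204986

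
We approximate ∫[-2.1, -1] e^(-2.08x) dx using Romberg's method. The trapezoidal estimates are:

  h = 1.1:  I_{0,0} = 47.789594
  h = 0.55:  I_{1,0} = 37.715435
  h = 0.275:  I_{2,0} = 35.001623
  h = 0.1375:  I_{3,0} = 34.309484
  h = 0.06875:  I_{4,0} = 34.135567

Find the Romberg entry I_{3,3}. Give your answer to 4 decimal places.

Richardson extrapolation on the trapezoidal column (denominator 4−1=3):
I_{1,1} = 37.715435 + (37.715435 − 47.789594)/3 = 34.357382
I_{2,1} = 35.001623 + (35.001623 − 37.715435)/3 = 34.097019
I_{3,1} = (4·34.309484 − 35.001623) / 3 = 34.078771
I_{2,2} = (16·34.097019 − 34.357382) / 15 = 34.079661
I_{3,2} = (16·34.078771 − 34.097019) / 15 = 34.077554
I_{3,3} = 34.077554 + (34.077554 − 34.079661)/63 = 34.077521
(Column j=1 coincides with Simpson's rule on the same nodes.)

34.0775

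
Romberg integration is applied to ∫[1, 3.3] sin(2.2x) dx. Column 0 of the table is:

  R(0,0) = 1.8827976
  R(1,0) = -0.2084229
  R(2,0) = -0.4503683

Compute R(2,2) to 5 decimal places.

Richardson extrapolation on the trapezoidal column (denominator 4−1=3):
R(1,1) = (4·(-0.2084229) − 1.8827976) / 3 = -0.9054964
R(2,1) = (4·(-0.4503683) − (-0.2084229)) / 3 = -0.5310168
R(2,2) = (16·(-0.5310168) − (-0.9054964)) / 15 = -0.5060515
(Column j=1 coincides with Simpson's rule on the same nodes.)

-0.50605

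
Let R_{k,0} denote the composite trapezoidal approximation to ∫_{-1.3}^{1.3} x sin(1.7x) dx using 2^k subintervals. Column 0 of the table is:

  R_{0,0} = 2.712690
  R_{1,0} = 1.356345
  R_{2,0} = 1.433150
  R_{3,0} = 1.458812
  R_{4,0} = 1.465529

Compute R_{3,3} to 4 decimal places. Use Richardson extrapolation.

1.4675

Richardson extrapolation on the trapezoidal column (denominator 4−1=3):
R_{1,1} = 1.356345 + (1.356345 − 2.712690)/3 = 0.904230
R_{2,1} = 1.433150 + (1.433150 − 1.356345)/3 = 1.458752
R_{3,1} = 1.458812 + (1.458812 − 1.433150)/3 = 1.467366
R_{2,2} = 1.458752 + (1.458752 − 0.904230)/15 = 1.495720
R_{3,2} = 1.467366 + (1.467366 − 1.458752)/15 = 1.467940
R_{3,3} = 1.467940 + (1.467940 − 1.495720)/63 = 1.467499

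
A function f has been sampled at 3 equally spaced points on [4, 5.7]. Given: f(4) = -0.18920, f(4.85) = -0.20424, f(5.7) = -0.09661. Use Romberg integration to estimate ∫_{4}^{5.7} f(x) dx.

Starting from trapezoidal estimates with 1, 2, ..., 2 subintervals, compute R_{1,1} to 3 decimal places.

-0.312

R_{0,0} (trapezoid, 1 panel, h=1.7000): -0.24294
R_{1,0} (trapezoid, 2 panels, h=0.8500): -0.29507
R_{1,1} = -0.29507 + (-0.29507 − (-0.24294))/3 = -0.31245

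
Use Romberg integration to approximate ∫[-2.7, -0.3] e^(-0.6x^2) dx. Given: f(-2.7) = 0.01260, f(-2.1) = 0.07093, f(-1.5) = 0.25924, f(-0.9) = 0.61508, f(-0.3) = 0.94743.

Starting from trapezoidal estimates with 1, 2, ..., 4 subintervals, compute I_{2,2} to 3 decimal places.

0.848

I_{0,0} (trapezoid, 1 panel, h=2.4000): 1.15204
I_{1,0} (trapezoid, 2 panels, h=1.2000): 0.88711
I_{2,0} (trapezoid, 4 panels, h=0.6000): 0.85516
I_{1,1} = 0.88711 + (0.88711 − 1.15204)/3 = 0.79880
I_{2,1} = 0.85516 + (0.85516 − 0.88711)/3 = 0.84451
I_{2,2} = 0.84451 + (0.84451 − 0.79880)/15 = 0.84756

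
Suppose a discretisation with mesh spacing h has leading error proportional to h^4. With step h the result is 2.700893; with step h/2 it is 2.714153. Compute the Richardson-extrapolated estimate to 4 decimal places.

The leading error scales as h^4; refining by a factor of 2 reduces it by 2^4 = 16.
Extrapolated value = (16·A(h/2) − A(h)) / (16 − 1)
= (16·2.714153 − 2.700893) / 15
= 40.725555 / 15 = 2.715037

2.7150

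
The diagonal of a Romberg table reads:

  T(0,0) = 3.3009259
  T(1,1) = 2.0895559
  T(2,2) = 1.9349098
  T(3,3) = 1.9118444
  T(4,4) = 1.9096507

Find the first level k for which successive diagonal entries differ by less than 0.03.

k = 3

|T(1,1) − T(0,0)| = 1.2113700 ≥ 0.03
|T(2,2) − T(1,1)| = 0.1546461 ≥ 0.03
|T(3,3) − T(2,2)| = 0.0230654 < 0.03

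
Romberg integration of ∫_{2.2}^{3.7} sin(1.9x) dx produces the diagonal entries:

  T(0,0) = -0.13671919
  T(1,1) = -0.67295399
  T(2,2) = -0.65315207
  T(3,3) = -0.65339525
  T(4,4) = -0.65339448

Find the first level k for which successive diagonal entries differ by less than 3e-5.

|T(1,1) − T(0,0)| = 0.53623480 ≥ 3e-5
|T(2,2) − T(1,1)| = 0.01980192 ≥ 3e-5
|T(3,3) − T(2,2)| = 0.00024318 ≥ 3e-5
|T(4,4) − T(3,3)| = 0.00000077 < 3e-5

k = 4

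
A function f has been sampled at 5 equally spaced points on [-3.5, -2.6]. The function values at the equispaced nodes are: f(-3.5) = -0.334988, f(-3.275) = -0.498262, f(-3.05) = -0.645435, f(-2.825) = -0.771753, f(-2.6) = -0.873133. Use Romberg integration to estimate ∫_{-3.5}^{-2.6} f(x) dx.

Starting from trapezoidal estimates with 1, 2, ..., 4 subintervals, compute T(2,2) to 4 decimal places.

T(0,0) (trapezoid, 1 panel, h=0.9000): -0.543654
T(1,0) (trapezoid, 2 panels, h=0.4500): -0.562273
T(2,0) (trapezoid, 4 panels, h=0.2250): -0.566890
T(1,1) = -0.562273 + (-0.562273 − (-0.543654))/3 = -0.568479
T(2,1) = -0.566890 + (-0.566890 − (-0.562273))/3 = -0.568429
T(2,2) = -0.568429 + (-0.568429 − (-0.568479))/15 = -0.568426

-0.5684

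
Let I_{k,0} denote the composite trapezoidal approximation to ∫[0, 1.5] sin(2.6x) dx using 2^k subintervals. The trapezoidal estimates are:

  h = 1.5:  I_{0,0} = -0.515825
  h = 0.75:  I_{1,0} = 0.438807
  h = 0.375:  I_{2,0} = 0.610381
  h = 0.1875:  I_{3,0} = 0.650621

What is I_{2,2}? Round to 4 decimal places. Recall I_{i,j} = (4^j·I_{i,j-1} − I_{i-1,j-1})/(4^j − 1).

Richardson extrapolation on the trapezoidal column (denominator 4−1=3):
I_{1,1} = 0.438807 + (0.438807 − (-0.515825))/3 = 0.757018
I_{2,1} = 0.610381 + (0.610381 − 0.438807)/3 = 0.667572
I_{2,2} = (16·0.667572 − 0.757018) / 15 = 0.661609

0.6616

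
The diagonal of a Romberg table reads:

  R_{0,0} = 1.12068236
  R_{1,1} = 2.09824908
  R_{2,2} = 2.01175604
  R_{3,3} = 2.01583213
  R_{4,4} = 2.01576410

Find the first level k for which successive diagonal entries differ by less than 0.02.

k = 3

|R_{1,1} − R_{0,0}| = 0.97756672 ≥ 0.02
|R_{2,2} − R_{1,1}| = 0.08649304 ≥ 0.02
|R_{3,3} − R_{2,2}| = 0.00407609 < 0.02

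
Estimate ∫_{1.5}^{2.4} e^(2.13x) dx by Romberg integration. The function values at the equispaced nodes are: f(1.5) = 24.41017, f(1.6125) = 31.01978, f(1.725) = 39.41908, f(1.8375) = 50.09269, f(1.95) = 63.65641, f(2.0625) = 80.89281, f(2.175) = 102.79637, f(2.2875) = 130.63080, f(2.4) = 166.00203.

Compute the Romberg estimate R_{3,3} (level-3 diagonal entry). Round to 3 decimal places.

R_{0,0} (trapezoid, 1 panel, h=0.9000): 85.68549
R_{1,0} (trapezoid, 2 panels, h=0.4500): 71.48813
R_{2,0} (trapezoid, 4 panels, h=0.2250): 67.74254
R_{3,0} (trapezoid, 8 panels, h=0.1125): 66.79283
R_{1,1} = 71.48813 + (71.48813 − 85.68549)/3 = 66.75568
R_{2,1} = 67.74254 + (67.74254 − 71.48813)/3 = 66.49401
R_{3,1} = 66.79283 + (66.79283 − 67.74254)/3 = 66.47626
R_{2,2} = 66.49401 + (66.49401 − 66.75568)/15 = 66.47657
R_{3,2} = 66.47626 + (66.47626 − 66.49401)/15 = 66.47508
R_{3,3} = 66.47508 + (66.47508 − 66.47657)/63 = 66.47506

66.475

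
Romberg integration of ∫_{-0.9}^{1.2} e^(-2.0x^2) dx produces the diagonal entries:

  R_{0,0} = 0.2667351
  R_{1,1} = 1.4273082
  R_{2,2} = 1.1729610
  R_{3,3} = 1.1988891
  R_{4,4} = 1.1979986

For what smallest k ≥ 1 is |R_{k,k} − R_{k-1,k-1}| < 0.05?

k = 3

|R_{1,1} − R_{0,0}| = 1.1605731 ≥ 0.05
|R_{2,2} − R_{1,1}| = 0.2543472 ≥ 0.05
|R_{3,3} − R_{2,2}| = 0.0259281 < 0.05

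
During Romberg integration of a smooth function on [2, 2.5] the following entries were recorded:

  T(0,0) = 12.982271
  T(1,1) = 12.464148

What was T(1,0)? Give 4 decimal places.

12.5937

From T(1,1) = (4·T(1,0) − T(0,0))/3, solve for T(1,0):
4·T(1,0) = 3·12.464148 + 12.982271 = 50.374715
T(1,0) = 12.593679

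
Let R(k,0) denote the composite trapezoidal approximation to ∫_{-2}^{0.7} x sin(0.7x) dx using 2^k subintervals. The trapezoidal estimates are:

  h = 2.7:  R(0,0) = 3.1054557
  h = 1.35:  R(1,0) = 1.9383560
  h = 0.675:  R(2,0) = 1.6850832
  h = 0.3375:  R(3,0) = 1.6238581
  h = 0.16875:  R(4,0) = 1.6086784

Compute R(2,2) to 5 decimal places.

1.60408

Richardson extrapolation on the trapezoidal column (denominator 4−1=3):
R(1,1) = 1.9383560 + (1.9383560 − 3.1054557)/3 = 1.5493228
R(2,1) = 1.6850832 + (1.6850832 − 1.9383560)/3 = 1.6006589
R(2,2) = (16·1.6006589 − 1.5493228) / 15 = 1.6040813
(Column j=1 coincides with Simpson's rule on the same nodes.)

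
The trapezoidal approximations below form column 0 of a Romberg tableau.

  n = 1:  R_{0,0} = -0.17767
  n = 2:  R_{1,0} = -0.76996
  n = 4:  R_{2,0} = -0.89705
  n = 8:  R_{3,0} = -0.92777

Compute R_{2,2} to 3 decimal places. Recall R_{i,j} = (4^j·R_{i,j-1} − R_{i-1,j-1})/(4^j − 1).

-0.938

Richardson extrapolation on the trapezoidal column (denominator 4−1=3):
R_{1,1} = (4·(-0.76996) − (-0.17767)) / 3 = -0.96739
R_{2,1} = -0.89705 + (-0.89705 − (-0.76996))/3 = -0.93941
R_{2,2} = -0.93941 + (-0.93941 − (-0.96739))/15 = -0.93754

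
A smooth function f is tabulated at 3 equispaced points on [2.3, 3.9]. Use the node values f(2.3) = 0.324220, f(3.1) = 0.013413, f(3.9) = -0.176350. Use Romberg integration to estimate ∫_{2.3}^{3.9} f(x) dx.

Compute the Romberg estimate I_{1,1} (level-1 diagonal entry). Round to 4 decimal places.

I_{0,0} (trapezoid, 1 panel, h=1.6000): 0.118296
I_{1,0} (trapezoid, 2 panels, h=0.8000): 0.069878
I_{1,1} = 0.069878 + (0.069878 − 0.118296)/3 = 0.053739

0.0537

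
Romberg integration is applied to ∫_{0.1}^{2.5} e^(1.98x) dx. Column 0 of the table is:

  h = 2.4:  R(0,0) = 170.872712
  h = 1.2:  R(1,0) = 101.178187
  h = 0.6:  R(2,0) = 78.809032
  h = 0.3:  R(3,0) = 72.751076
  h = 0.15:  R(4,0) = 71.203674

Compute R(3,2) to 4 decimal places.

70.6904

Richardson extrapolation on the trapezoidal column (denominator 4−1=3):
R(2,1) = 78.809032 + (78.809032 − 101.178187)/3 = 71.352647
R(3,1) = (4·72.751076 − 78.809032) / 3 = 70.731757
R(3,2) = (16·70.731757 − 71.352647) / 15 = 70.690364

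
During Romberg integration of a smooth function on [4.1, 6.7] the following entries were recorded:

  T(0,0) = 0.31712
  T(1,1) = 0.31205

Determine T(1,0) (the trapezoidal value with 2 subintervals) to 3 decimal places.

From T(1,1) = (4·T(1,0) − T(0,0))/3, solve for T(1,0):
4·T(1,0) = 3·0.31205 + 0.31712 = 1.25327
T(1,0) = 0.31332

0.313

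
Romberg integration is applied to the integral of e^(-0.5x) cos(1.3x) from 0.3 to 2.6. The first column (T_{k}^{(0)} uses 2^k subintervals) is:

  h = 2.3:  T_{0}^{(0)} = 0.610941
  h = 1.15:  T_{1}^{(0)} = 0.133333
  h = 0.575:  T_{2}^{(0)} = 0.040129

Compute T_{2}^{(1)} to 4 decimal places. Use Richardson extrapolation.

0.0091

Richardson extrapolation on the trapezoidal column (denominator 4−1=3):
T_{2}^{(1)} = (4·0.040129 − 0.133333) / 3 = 0.009061
(Column j=1 coincides with Simpson's rule on the same nodes.)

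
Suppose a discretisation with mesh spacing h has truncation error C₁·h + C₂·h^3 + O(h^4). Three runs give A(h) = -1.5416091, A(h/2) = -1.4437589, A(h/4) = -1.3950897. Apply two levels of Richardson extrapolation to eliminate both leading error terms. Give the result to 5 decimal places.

-1.34649

First eliminate the h term (factor 2^1 = 2):
  B₁ = (2·(-1.4437589) − (-1.5416091))/1 = -1.3459087
  B₂ = (2·(-1.3950897) − (-1.4437589))/1 = -1.3464205
Then eliminate the h^3 term (factor 2^3 = 8):
  (8·(-1.3464205) − (-1.3459087))/7 = -1.3464936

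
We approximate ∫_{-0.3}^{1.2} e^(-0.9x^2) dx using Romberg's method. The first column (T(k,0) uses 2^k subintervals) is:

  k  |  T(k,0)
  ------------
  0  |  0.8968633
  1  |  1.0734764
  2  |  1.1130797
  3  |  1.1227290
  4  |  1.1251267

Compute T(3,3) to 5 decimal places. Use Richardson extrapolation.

T(1,1) = 1.0734764 + (1.0734764 − 0.8968633)/3 = 1.1323474
T(2,1) = 1.1130797 + (1.1130797 − 1.0734764)/3 = 1.1262808
T(3,1) = (4·1.1227290 − 1.1130797) / 3 = 1.1259454
T(2,2) = 1.1262808 + (1.1262808 − 1.1323474)/15 = 1.1258764
T(3,2) = 1.1259454 + (1.1259454 − 1.1262808)/15 = 1.1259230
T(3,3) = 1.1259230 + (1.1259230 − 1.1258764)/63 = 1.1259237

1.12592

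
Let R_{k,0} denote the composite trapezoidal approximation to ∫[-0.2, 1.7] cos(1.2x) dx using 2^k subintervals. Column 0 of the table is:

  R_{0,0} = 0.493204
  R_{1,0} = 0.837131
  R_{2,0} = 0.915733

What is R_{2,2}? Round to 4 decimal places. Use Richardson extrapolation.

Richardson extrapolation on the trapezoidal column (denominator 4−1=3):
R_{1,1} = 0.837131 + (0.837131 − 0.493204)/3 = 0.951773
R_{2,1} = (4·0.915733 − 0.837131) / 3 = 0.941934
R_{2,2} = (16·0.941934 − 0.951773) / 15 = 0.941278
(Column j=1 coincides with Simpson's rule on the same nodes.)

0.9413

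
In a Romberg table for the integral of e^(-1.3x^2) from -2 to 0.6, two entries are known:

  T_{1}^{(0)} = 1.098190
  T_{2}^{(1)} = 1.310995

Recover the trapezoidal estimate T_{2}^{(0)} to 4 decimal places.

From T_{2}^{(1)} = (4·T_{2}^{(0)} − T_{1}^{(0)})/3, solve for T_{2}^{(0)}:
4·T_{2}^{(0)} = 3·1.310995 + 1.098190 = 5.031175
T_{2}^{(0)} = 1.257794

1.2578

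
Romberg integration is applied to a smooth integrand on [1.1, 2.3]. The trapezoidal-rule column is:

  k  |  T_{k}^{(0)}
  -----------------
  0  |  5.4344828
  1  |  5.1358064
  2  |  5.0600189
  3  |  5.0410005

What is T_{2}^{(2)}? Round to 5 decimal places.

Richardson extrapolation on the trapezoidal column (denominator 4−1=3):
T_{1}^{(1)} = 5.1358064 + (5.1358064 − 5.4344828)/3 = 5.0362476
T_{2}^{(1)} = 5.0600189 + (5.0600189 − 5.1358064)/3 = 5.0347564
T_{2}^{(2)} = (16·5.0347564 − 5.0362476) / 15 = 5.0346570

5.03466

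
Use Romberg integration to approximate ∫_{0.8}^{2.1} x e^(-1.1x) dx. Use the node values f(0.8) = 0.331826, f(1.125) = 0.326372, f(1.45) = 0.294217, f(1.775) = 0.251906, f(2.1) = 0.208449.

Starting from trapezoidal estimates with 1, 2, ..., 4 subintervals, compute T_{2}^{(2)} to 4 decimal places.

0.3729

T_{0}^{(0)} (trapezoid, 1 panel, h=1.3000): 0.351179
T_{1}^{(0)} (trapezoid, 2 panels, h=0.6500): 0.366830
T_{2}^{(0)} (trapezoid, 4 panels, h=0.3250): 0.371356
T_{1}^{(1)} = 0.366830 + (0.366830 − 0.351179)/3 = 0.372047
T_{2}^{(1)} = 0.371356 + (0.371356 − 0.366830)/3 = 0.372865
T_{2}^{(2)} = 0.372865 + (0.372865 − 0.372047)/15 = 0.372920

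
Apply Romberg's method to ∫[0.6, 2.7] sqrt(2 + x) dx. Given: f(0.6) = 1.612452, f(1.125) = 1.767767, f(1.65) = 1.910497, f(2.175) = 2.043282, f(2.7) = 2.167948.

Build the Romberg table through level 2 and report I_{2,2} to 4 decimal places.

I_{0,0} (trapezoid, 1 panel, h=2.1000): 3.969420
I_{1,0} (trapezoid, 2 panels, h=1.0500): 3.990732
I_{2,0} (trapezoid, 4 panels, h=0.5250): 3.996167
I_{1,1} = 3.990732 + (3.990732 − 3.969420)/3 = 3.997836
I_{2,1} = 3.996167 + (3.996167 − 3.990732)/3 = 3.997979
I_{2,2} = 3.997979 + (3.997979 − 3.997836)/15 = 3.997989

3.9980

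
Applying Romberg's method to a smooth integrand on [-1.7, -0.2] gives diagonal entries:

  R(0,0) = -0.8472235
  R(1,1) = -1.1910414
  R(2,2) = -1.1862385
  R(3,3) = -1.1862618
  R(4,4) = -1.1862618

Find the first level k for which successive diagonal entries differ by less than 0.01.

k = 2

|R(1,1) − R(0,0)| = 0.3438179 ≥ 0.01
|R(2,2) − R(1,1)| = 0.0048029 < 0.01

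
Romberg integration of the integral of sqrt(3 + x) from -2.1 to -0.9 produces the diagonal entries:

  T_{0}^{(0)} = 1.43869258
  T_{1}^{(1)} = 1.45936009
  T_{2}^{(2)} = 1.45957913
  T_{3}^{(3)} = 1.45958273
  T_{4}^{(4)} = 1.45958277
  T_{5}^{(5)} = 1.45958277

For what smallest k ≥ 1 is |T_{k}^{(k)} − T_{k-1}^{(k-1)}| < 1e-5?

|T_{1}^{(1)} − T_{0}^{(0)}| = 0.02066751 ≥ 1e-5
|T_{2}^{(2)} − T_{1}^{(1)}| = 0.00021904 ≥ 1e-5
|T_{3}^{(3)} − T_{2}^{(2)}| = 0.00000360 < 1e-5

k = 3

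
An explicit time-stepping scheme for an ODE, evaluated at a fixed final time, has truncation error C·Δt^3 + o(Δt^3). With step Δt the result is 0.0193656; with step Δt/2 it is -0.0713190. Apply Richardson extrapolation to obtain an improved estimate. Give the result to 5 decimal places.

-0.08427

The leading error scales as Δt^3; refining by a factor of 2 reduces it by 2^3 = 8.
Extrapolated value = (8·A(Δt/2) − A(Δt)) / (8 − 1)
= (8·(-0.0713190) − 0.0193656) / 7
= -0.5899176 / 7 = -0.0842739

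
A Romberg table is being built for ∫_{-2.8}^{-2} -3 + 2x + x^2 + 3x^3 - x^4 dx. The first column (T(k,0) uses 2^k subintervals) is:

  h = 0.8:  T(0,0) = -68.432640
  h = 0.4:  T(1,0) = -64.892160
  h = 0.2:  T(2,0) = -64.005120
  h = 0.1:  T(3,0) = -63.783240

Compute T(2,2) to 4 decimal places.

-63.7093

Richardson extrapolation on the trapezoidal column (denominator 4−1=3):
T(1,1) = (4·(-64.892160) − (-68.432640)) / 3 = -63.712000
T(2,1) = (4·(-64.005120) − (-64.892160)) / 3 = -63.709440
T(2,2) = -63.709440 + (-63.709440 − (-63.712000))/15 = -63.709269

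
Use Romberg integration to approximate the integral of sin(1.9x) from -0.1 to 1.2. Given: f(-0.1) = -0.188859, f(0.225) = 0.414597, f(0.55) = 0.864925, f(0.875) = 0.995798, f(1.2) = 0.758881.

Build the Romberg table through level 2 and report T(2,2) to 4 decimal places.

T(0,0) (trapezoid, 1 panel, h=1.3000): 0.370514
T(1,0) (trapezoid, 2 panels, h=0.6500): 0.747458
T(2,0) (trapezoid, 4 panels, h=0.3250): 0.832108
T(1,1) = 0.747458 + (0.747458 − 0.370514)/3 = 0.873106
T(2,1) = 0.832108 + (0.832108 − 0.747458)/3 = 0.860325
T(2,2) = 0.860325 + (0.860325 − 0.873106)/15 = 0.859473

0.8595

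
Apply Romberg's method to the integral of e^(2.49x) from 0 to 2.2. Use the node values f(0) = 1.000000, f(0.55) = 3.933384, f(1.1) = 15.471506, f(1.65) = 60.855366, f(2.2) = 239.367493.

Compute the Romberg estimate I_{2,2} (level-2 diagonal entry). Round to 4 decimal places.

I_{0,0} (trapezoid, 1 panel, h=2.2000): 264.404242
I_{1,0} (trapezoid, 2 panels, h=1.1000): 149.220778
I_{2,0} (trapezoid, 4 panels, h=0.5500): 110.244201
I_{1,1} = 149.220778 + (149.220778 − 264.404242)/3 = 110.826290
I_{2,1} = 110.244201 + (110.244201 − 149.220778)/3 = 97.252009
I_{2,2} = 97.252009 + (97.252009 − 110.826290)/15 = 96.347057

96.3471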